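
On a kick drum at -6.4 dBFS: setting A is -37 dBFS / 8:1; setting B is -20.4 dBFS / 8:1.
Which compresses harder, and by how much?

A: overshoot 30.6 dB → output overshoot 3.825 dB → GR 26.775 dB.
B: overshoot 14 dB → output overshoot 1.75 dB → GR 12.25 dB.
A reduces 14.525 dB more.

A, by 14.525 dB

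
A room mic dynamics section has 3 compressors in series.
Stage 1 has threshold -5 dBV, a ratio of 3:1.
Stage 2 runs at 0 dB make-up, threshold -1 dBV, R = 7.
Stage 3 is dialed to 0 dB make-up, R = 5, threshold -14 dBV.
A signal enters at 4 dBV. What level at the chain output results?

-11.6 dBV

Stage 1: 9 dB above -5 dBV, reduced 3:1 to 3 dB above → -2 dBV.
Stage 2: -2 dBV is at or below the -1 dBV threshold — no compression; output -2 dBV.
Stage 3: -2 dBV is 12 dB over -14 dBV; at 5:1 that becomes 2.4 dB over, giving -11.6 dBV.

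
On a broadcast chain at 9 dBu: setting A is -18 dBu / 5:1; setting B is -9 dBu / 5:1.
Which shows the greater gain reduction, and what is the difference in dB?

A: overshoot 27 dB → output overshoot 5.4 dB → GR 21.6 dB.
B: overshoot 18 dB → output overshoot 3.6 dB → GR 14.4 dB.
A reduces 7.2 dB more.

A, by 7.2 dB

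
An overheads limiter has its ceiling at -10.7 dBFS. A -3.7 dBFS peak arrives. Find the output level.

The limiter clamps the peak to its -10.7 dBFS ceiling.

-10.7 dBFS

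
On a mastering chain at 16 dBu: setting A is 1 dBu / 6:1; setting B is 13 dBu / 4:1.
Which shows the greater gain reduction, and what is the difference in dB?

A: 15 dB over, compressed to 2.5 dB over, so 12.5 dB of GR.
B: 3 dB over, compressed to 0.75 dB over, so 2.25 dB of GR.
Difference: 10.25 dB in favour of A.

A, by 10.25 dB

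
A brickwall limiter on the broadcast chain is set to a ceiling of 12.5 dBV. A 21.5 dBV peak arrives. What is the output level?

A brickwall limiter is an ∞:1 compressor: any input above the ceiling is clamped to 12.5 dBV.

12.5 dBV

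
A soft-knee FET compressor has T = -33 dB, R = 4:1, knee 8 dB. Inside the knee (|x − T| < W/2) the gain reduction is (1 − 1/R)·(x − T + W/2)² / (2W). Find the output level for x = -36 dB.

x − T + W/2 = -36 − (-33) + 4 = 1.
GR = (1 − 1/4) × 1² / 16 = 0.75 × 1 / 16 = 0.046875 dB.
Output = -36 − 0.046875 = -36.046875 dB.

-36.046875 dB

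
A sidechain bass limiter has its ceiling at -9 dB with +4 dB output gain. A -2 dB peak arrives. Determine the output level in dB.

The limiter clamps the peak to its -9 dB ceiling.
Output gain then adds 4 dB: -9 + 4 = -5 dB.

-5 dB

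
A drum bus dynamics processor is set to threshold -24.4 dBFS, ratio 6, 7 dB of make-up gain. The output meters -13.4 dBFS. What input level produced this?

Remove make-up: -13.4 − 7 = -20.4 dBFS.
The compressed level sits -20.4 − (-24.4) = 4 dB over threshold.
Undo the ratio: input overshoot = 4 × 6 = 24 dB, giving input = -0.4 dBFS.

-0.4 dBFS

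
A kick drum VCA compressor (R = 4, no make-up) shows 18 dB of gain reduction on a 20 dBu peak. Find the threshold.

Input is 24 dB above T (since output overshoot × R = input overshoot: (2 − T)·4 = 20 − T gives T = -4 dBu).
Check: -4 + (20 − (-4))/4 = -4 + 6 = 2 dBu. ✓

-4 dBu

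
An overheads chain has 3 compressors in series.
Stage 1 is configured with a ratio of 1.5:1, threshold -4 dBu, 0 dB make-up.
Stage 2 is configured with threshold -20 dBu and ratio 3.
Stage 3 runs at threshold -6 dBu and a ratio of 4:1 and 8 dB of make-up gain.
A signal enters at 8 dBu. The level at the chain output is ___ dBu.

Stage 1: overshoot 12 dB → 12/1.5 = 8 dB → 4 dBu.
Stage 2: 4 dBu is 24 dB over -20 dBu; at 3:1 that becomes 8 dB over, giving -12 dBu.
Stage 3: -12 dBu is at or below the -6 dBu threshold — no compression; make-up brings it to -4 dBu.

-4 dBu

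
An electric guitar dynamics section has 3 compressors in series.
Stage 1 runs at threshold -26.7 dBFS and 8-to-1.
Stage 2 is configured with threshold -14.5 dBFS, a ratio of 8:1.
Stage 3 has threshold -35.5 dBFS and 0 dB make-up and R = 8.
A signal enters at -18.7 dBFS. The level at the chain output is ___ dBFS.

Stage 1: -18.7 dBFS is 8 dB over -26.7 dBFS; at 8:1 that becomes 1 dB over, giving -25.7 dBFS.
Stage 2: -25.7 dBFS ≤ -14.5 dBFS, so stage 2 doesn't engage; output -25.7 dBFS.
Stage 3: overshoot 9.8 dB → 9.8/8 = 1.225 dB → -34.275 dBFS.

-34.275 dBFS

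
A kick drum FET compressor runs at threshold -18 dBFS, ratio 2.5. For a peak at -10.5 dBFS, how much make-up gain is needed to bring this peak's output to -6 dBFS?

The peak compresses to -18 + 7.5/2.5 = -15 dBFS.
To reach -6 dBFS requires -6 − (-15) = 9 dB of make-up.

9 dB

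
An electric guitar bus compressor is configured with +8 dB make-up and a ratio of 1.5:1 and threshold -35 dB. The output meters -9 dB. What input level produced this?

-8 dB

Stripping the +8 dB make-up gives -17 dB at the gain stage.
The compressed level sits -17 − (-35) = 18 dB over threshold.
Before 1.5:1 compression the overshoot was 18 × 1.5 = 27 dB, so input = -35 + 27 = -8 dB.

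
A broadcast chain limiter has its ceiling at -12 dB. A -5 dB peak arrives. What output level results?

-12 dB

At ∞:1, everything above -12 dB is held at the ceiling.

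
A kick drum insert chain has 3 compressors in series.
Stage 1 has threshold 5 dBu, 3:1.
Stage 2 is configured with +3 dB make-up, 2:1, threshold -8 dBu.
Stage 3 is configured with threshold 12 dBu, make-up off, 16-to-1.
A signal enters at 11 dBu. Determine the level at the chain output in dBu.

Stage 1: 11 dBu is 6 dB over 5 dBu; at 3:1 that becomes 2 dB over, giving 7 dBu.
Stage 2: 15 dB above -8 dBu, reduced 2:1 to 7.5 dB above → -0.5 dBu; +3 dB make-up → 2.5 dBu.
Stage 3: 2.5 dBu ≤ 12 dBu, so stage 3 doesn't engage; output 2.5 dBu.

2.5 dBu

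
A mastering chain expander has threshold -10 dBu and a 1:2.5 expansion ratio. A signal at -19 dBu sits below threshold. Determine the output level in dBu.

Below threshold, a 1:2.5 expander applies gain = (2.5−1)×(T − x) of attenuation.
(2.5−1) × 9 = 13.5 dB, so output = -19 − 13.5 = -32.5 dBu.

-32.5 dBu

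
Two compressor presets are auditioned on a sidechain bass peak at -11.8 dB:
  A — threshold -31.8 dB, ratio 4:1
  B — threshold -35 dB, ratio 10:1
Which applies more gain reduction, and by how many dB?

A: 20 dB over, compressed to 5 dB over, so 15 dB of GR.
B: 23.2 dB over, compressed to 2.32 dB over, so 20.88 dB of GR.
B reduces 5.88 dB more.

B, by 5.88 dB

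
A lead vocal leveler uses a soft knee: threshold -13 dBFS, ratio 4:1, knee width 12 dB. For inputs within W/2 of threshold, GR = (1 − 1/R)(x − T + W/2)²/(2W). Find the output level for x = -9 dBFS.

x − T + W/2 = -9 − (-13) + 6 = 10.
GR = (1 − 1/4) × 10² / 24 = 0.75 × 100 / 24 = 3.125 dB.
Output = -9 − 3.125 = -12.125 dBFS.

-12.125 dBFS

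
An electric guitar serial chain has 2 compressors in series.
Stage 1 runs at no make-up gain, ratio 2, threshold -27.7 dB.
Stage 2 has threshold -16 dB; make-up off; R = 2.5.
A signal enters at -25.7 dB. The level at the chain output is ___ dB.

-26.7 dB

Stage 1: -25.7 dB is 2 dB over -27.7 dB; at 2:1 that becomes 1 dB over, giving -26.7 dB.
Stage 2: -26.7 dB is at or below the -16 dB threshold — no compression; output -26.7 dB.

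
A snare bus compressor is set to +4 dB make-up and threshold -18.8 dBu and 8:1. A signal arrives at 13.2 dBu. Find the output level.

-10.8 dBu

Overshoot: 13.2 − (-18.8) = 32 dB.
8:1 compression reduces that to 32/8 = 4 dB over.
That puts the output at -14.8 dBu; make-up adds 4 dB, giving -10.8 dBu.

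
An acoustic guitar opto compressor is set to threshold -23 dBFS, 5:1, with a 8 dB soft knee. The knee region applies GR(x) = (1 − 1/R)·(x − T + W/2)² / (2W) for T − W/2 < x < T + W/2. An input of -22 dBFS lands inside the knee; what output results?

-23.25 dBFS

x − T + W/2 = -22 − (-23) + 4 = 5.
GR = (1 − 1/5) × 5² / 16 = 0.8 × 25 / 16 = 1.25 dB.
Output = -22 − 1.25 = -23.25 dBFS.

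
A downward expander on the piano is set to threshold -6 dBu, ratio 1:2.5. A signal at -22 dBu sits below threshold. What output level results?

-46 dBu

Undershoot = (-6) − (-22) = 16 dB.
At 1:2.5, that expands to 40 dB under threshold.
Output = -6 − 40 = -46 dBu.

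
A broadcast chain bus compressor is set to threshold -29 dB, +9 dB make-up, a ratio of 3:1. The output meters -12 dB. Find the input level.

Stripping the +9 dB make-up gives -21 dB at the gain stage.
Post-compression overshoot = -21 − (-29) = 8 dB.
Before 3:1 compression the overshoot was 8 × 3 = 24 dB, so input = -29 + 24 = -5 dB.

-5 dB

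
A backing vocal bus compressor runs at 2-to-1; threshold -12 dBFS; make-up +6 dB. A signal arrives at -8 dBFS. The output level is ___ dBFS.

-8 dBFS sits 4 dB over threshold.
The 4 dB excess becomes 2 dB after 2:1 reduction.
So the level is -12 + 2 = -10 dBFS; make-up adds 6 dB, giving -4 dBFS.

-4 dBFS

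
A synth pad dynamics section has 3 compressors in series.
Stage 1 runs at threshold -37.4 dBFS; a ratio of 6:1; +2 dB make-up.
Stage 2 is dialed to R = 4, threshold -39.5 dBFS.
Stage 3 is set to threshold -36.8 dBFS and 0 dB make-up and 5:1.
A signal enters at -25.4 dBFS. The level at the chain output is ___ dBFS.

-37.975 dBFS

Stage 1: 12 dB above -37.4 dBFS, reduced 6:1 to 2 dB above → -35.4 dBFS; +2 dB make-up → -33.4 dBFS.
Stage 2: -33.4 dBFS is 6.1 dB over -39.5 dBFS; at 4:1 that becomes 1.525 dB over, giving -37.975 dBFS.
Stage 3: -37.975 dBFS is at or below the -36.8 dBFS threshold — no compression; output -37.975 dBFS.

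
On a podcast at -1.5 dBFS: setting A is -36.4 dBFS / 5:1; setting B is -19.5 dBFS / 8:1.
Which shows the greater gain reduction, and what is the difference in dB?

A, by 12.17 dB

A: overshoot 34.9 dB → output overshoot 6.98 dB → GR 27.92 dB.
B: overshoot 18 dB → output overshoot 2.25 dB → GR 15.75 dB.
A applies 12.17 dB more gain reduction.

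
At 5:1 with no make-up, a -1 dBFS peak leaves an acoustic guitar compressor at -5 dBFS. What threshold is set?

Gain reduction = -1 − (-5) = 4 dB; output overshoot = GR / (R − 1) = 4 / 4 = 1 dB.
Threshold = output − output overshoot = -5 − 1 = -6 dBFS.

-6 dBFS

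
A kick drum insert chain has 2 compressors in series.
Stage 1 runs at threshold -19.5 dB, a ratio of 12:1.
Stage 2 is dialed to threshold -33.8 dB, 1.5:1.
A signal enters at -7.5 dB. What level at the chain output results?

Stage 1: -7.5 dB is 12 dB over -19.5 dB; at 12:1 that becomes 1 dB over, giving -18.5 dB.
Stage 2: overshoot 15.3 dB → 15.3/1.5 = 10.2 dB → -23.6 dB.

-23.6 dB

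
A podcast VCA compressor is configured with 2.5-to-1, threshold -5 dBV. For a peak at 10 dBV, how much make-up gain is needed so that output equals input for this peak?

9 dB

The peak compresses to -5 + 15/2.5 = 1 dBV.
To reach 10 dBV requires 10 − 1 = 9 dB of make-up.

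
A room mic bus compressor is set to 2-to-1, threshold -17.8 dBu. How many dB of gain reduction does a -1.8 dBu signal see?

8 dB

The signal is 16 dB above threshold.
At 2:1, output sits 16/2 = 8 dB above threshold.
GR = overshoot in − overshoot out = 16 − 8 = 8 dB.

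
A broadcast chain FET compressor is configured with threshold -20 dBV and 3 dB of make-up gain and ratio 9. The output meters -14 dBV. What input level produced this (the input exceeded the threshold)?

Stripping the +3 dB make-up gives -17 dBV at the gain stage.
That's 3 dB above the -20 dBV threshold.
Before 9:1 compression the overshoot was 3 × 9 = 27 dB, so input = -20 + 27 = 7 dBV.

7 dBV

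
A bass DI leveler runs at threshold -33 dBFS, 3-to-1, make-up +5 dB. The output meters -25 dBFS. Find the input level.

-24 dBFS

Stripping the +5 dB make-up gives -30 dBFS at the gain stage.
That's 3 dB above the -33 dBFS threshold.
Input overshoot = R × output overshoot = 9 dB → input = -33 + 9 = -24 dBFS.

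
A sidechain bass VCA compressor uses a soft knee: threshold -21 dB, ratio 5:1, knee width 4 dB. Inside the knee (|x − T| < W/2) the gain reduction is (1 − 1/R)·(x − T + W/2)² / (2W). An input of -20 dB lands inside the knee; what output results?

x − T + W/2 = -20 − (-21) + 2 = 3.
GR = (1 − 1/5) × 3² / 8 = 0.8 × 9 / 8 = 0.9 dB.
Output = -20 − 0.9 = -20.9 dB.

-20.9 dB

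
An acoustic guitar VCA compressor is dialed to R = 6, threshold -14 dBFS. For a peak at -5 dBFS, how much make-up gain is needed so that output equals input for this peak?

7.5 dB

The peak compresses to -14 + 9/6 = -12.5 dBFS.
To reach -5 dBFS requires -5 − (-12.5) = 7.5 dB of make-up.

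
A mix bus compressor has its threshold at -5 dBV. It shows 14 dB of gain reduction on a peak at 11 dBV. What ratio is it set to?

Input overshoot = 11 − (-5) = 16 dB.
Output overshoot = 16 − 14 = 2 dB.
Ratio = input overshoot / output overshoot = 16 / 2 = 8.

8:1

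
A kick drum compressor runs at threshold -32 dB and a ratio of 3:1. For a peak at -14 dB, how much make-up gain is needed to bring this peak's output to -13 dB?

13 dB

Without make-up, output = threshold + overshoot/3 = -32 + 6 = -26 dB.
Gap to target: 13 dB.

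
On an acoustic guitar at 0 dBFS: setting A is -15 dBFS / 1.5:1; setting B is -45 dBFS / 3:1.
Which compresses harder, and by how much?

A: overshoot 15 dB → output overshoot 10 dB → GR 5 dB.
B: overshoot 45 dB → output overshoot 15 dB → GR 30 dB.
B reduces 25 dB more.

B, by 25 dB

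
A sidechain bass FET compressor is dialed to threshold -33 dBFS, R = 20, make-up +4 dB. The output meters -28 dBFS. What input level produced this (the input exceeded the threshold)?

Remove make-up: -28 − 4 = -32 dBFS.
The compressed level sits -32 − (-33) = 1 dB over threshold.
Undo the ratio: input overshoot = 1 × 20 = 20 dB, giving input = -13 dBFS.

-13 dBFS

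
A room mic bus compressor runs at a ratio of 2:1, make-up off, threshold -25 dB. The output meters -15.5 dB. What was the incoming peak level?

-6 dB

That's 9.5 dB above the -25 dB threshold.
Undo the ratio: input overshoot = 9.5 × 2 = 19 dB, giving input = -6 dB.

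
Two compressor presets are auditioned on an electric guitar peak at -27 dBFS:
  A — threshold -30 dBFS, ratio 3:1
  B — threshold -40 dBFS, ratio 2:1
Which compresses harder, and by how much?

B, by 4.5 dB

A: overshoot 3 dB → output overshoot 1 dB → GR 2 dB.
B: overshoot 13 dB → output overshoot 6.5 dB → GR 6.5 dB.
B applies 4.5 dB more gain reduction.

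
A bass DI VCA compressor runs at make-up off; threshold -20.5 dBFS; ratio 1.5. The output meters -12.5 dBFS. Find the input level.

-8.5 dBFS

Post-compression overshoot = -12.5 − (-20.5) = 8 dB.
Input overshoot = R × output overshoot = 12 dB → input = -20.5 + 12 = -8.5 dBFS.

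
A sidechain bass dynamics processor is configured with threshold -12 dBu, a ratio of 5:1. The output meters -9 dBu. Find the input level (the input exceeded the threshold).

That's 3 dB above the -12 dBu threshold.
Input overshoot = R × output overshoot = 15 dB → input = -12 + 15 = 3 dBu.

3 dBu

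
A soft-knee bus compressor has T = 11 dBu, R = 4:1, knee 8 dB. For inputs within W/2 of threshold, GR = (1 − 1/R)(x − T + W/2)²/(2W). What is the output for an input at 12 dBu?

10.828125 dBu

x − T + W/2 = 12 − 11 + 4 = 5.
GR = (1 − 1/4) × 5² / 16 = 0.75 × 25 / 16 = 1.171875 dB.
Output = 12 − 1.171875 = 10.828125 dBu.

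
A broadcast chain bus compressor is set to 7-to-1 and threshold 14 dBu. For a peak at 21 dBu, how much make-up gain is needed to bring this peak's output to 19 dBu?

4 dB

The peak compresses to 14 + 7/7 = 15 dBu.
To reach 19 dBu requires 19 − 15 = 4 dB of make-up.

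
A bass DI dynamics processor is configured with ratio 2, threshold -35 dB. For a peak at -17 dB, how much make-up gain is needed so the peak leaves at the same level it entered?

9 dB

Without make-up, output = threshold + overshoot/2 = -35 + 9 = -26 dB.
Gap to target: 9 dB.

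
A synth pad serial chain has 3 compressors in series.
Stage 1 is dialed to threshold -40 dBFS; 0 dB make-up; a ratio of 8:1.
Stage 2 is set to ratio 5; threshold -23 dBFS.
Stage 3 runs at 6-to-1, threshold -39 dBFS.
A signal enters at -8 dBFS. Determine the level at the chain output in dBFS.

Stage 1: 32 dB above -40 dBFS, reduced 8:1 to 4 dB above → -36 dBFS.
Stage 2: -36 dBFS ≤ -23 dBFS, so stage 2 doesn't engage; output -36 dBFS.
Stage 3: overshoot 3 dB → 3/6 = 0.5 dB → -38.5 dBFS.

-38.5 dBFS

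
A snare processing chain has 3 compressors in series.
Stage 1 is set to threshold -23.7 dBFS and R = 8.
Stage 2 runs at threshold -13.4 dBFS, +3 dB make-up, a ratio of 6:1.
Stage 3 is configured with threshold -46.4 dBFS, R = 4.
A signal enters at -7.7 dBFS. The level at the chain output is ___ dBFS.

-39.475 dBFS

Stage 1: -7.7 dBFS is 16 dB over -23.7 dBFS; at 8:1 that becomes 2 dB over, giving -21.7 dBFS.
Stage 2: -21.7 dBFS is at or below the -13.4 dBFS threshold — no compression; make-up brings it to -18.7 dBFS.
Stage 3: 27.7 dB above -46.4 dBFS, reduced 4:1 to 6.925 dB above → -39.475 dBFS.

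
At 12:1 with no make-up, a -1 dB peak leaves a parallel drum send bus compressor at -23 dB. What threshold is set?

-25 dB

Input is 24 dB above T (since output overshoot × R = input overshoot: (-23 − T)·12 = -1 − T gives T = -25 dB).
Check: -25 + (-1 − (-25))/12 = -25 + 2 = -23 dB. ✓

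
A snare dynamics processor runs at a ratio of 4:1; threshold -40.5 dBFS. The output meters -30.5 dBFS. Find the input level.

Post-compression overshoot = -30.5 − (-40.5) = 10 dB.
Before 4:1 compression the overshoot was 10 × 4 = 40 dB, so input = -40.5 + 40 = -0.5 dBFS.

-0.5 dBFS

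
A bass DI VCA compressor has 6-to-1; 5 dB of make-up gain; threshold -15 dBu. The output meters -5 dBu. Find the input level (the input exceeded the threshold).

15 dBu

Stripping the +5 dB make-up gives -10 dBu at the gain stage.
That's 5 dB above the -15 dBu threshold.
Undo the ratio: input overshoot = 5 × 6 = 30 dB, giving input = 15 dBu.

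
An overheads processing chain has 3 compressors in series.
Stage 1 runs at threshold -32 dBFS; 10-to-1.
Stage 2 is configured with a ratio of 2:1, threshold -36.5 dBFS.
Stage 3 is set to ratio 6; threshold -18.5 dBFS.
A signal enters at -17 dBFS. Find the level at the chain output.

Stage 1: 15 dB above -32 dBFS, reduced 10:1 to 1.5 dB above → -30.5 dBFS.
Stage 2: 6 dB above -36.5 dBFS, reduced 2:1 to 3 dB above → -33.5 dBFS.
Stage 3: -33.5 dBFS is at or below the -18.5 dBFS threshold — no compression; output -33.5 dBFS.

-33.5 dBFS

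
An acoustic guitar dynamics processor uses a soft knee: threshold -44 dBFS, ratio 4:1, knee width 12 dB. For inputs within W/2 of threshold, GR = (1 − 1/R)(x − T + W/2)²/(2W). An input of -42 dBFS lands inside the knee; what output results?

-44 dBFS

x − T + W/2 = -42 − (-44) + 6 = 8.
GR = (1 − 1/4) × 8² / 24 = 0.75 × 64 / 24 = 2 dB.
Output = -42 − 2 = -44 dBFS.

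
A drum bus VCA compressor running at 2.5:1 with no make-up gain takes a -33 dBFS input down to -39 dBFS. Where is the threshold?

Let T be the threshold. Output overshoot = (input overshoot)/R, so -39 − T = (-33 − T)/2.5.
2.5·(-39 − T) = -33 − T → 1.5·T = -97.5 − (-33) = -64.5.
T = -64.5/1.5 = -43 dBFS.

-43 dBFS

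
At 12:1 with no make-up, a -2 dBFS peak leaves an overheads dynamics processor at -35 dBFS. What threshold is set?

Input is 36 dB above T (since output overshoot × R = input overshoot: (-35 − T)·12 = -2 − T gives T = -38 dBFS).
Check: -38 + (-2 − (-38))/12 = -38 + 3 = -35 dBFS. ✓

-38 dBFS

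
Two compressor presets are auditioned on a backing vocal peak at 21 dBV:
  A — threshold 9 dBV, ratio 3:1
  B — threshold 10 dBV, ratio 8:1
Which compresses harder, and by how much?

A: overshoot 12 dB → output overshoot 4 dB → GR 8 dB.
B: overshoot 11 dB → output overshoot 1.375 dB → GR 9.625 dB.
B reduces 1.625 dB more.

B, by 1.625 dB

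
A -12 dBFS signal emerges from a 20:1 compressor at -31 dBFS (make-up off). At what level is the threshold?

Let T be the threshold. Output overshoot = (input overshoot)/R, so -31 − T = (-12 − T)/20.
20·(-31 − T) = -12 − T → 19·T = -620 − (-12) = -608.
T = -608/19 = -32 dBFS.

-32 dBFS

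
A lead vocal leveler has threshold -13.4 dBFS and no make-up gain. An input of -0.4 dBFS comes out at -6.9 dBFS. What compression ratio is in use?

Input overshoot = -0.4 − (-13.4) = 13 dB; output overshoot = -6.9 − (-13.4) = 6.5 dB.
Ratio = 13 / 6.5 = 2.

2:1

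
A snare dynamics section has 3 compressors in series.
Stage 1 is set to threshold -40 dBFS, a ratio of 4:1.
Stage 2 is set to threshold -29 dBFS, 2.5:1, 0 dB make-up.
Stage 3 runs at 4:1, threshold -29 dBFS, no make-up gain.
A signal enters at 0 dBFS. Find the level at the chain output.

Stage 1: 0 dBFS is 40 dB over -40 dBFS; at 4:1 that becomes 10 dB over, giving -30 dBFS.
Stage 2: below threshold (-30 ≤ -29); passes unchanged; output -30 dBFS.
Stage 3: -30 dBFS ≤ -29 dBFS, so stage 3 doesn't engage; output -30 dBFS.

-30 dBFS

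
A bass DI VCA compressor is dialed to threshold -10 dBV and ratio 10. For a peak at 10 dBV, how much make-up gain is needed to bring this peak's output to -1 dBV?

The peak compresses to -10 + 20/10 = -8 dBV.
To reach -1 dBV requires -1 − (-8) = 7 dB of make-up.

7 dB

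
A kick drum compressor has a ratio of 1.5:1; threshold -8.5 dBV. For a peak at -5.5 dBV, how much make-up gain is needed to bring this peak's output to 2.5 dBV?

The peak compresses to -8.5 + 3/1.5 = -6.5 dBV.
To reach 2.5 dBV requires 2.5 − (-6.5) = 9 dB of make-up.

9 dB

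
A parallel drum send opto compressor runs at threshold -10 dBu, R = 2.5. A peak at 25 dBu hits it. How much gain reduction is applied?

21 dB

25 dBu exceeds the threshold by 35 dB.
After 2.5:1 compression the overshoot becomes 35/2.5 = 14 dB.
Gain reduction = 35 − 14 = 21 dB.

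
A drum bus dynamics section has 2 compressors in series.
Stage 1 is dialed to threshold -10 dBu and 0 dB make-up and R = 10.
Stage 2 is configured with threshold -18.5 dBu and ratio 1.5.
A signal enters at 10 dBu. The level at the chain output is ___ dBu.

-11.5 dBu

Stage 1: 10 dBu is 20 dB over -10 dBu; at 10:1 that becomes 2 dB over, giving -8 dBu.
Stage 2: 10.5 dB above -18.5 dBu, reduced 1.5:1 to 7 dB above → -11.5 dBu.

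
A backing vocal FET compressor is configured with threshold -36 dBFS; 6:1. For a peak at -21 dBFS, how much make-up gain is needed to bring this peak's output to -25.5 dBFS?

Without make-up, output = threshold + overshoot/6 = -36 + 2.5 = -33.5 dBFS.
Gap to target: 8 dB.

8 dB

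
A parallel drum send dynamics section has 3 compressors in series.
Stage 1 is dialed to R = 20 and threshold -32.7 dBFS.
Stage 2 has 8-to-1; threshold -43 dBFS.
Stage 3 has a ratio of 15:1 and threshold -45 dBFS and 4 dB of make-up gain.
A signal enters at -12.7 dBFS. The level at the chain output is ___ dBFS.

-40.7725 dBFS

Stage 1: overshoot 20 dB → 20/20 = 1 dB → -31.7 dBFS.
Stage 2: 11.3 dB above -43 dBFS, reduced 8:1 to 1.4125 dB above → -41.5875 dBFS.
Stage 3: -41.5875 dBFS is 3.4125 dB over -45 dBFS; at 15:1 that becomes 0.2275 dB over, giving -44.7725 dBFS; +4 dB make-up → -40.7725 dBFS.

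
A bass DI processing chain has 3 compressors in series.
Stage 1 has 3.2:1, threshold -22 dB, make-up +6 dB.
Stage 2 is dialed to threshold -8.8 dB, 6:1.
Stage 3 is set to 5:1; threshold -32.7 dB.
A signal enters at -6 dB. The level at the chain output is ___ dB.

-28.36 dB

Stage 1: 16 dB above -22 dB, reduced 3.2:1 to 5 dB above → -17 dB; +6 dB make-up → -11 dB.
Stage 2: -11 dB ≤ -8.8 dB, so stage 2 doesn't engage; output -11 dB.
Stage 3: overshoot 21.7 dB → 21.7/5 = 4.34 dB → -28.36 dB.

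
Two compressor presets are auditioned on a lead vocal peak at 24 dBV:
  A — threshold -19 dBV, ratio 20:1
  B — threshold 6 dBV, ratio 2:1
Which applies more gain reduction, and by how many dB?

A, by 31.85 dB

A: GR = 43 − 43/20 = 40.85 dB.
B: GR = 18 − 18/2 = 9 dB.
A applies 31.85 dB more gain reduction.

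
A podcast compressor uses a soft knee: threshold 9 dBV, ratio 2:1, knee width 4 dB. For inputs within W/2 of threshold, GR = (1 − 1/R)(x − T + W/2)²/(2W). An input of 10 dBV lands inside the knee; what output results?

9.4375 dBV

x − T + W/2 = 10 − 9 + 2 = 3.
GR = (1 − 1/2) × 3² / 8 = 0.5 × 9 / 8 = 0.5625 dB.
Output = 10 − 0.5625 = 9.4375 dBV.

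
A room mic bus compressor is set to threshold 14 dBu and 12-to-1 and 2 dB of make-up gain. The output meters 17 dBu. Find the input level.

Remove make-up: 17 − 2 = 15 dBu.
The compressed level sits 15 − 14 = 1 dB over threshold.
Undo the ratio: input overshoot = 1 × 12 = 12 dB, giving input = 26 dBu.

26 dBu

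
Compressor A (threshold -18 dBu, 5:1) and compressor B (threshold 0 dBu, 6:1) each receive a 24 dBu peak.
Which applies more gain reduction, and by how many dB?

A: GR = 42 − 42/5 = 33.6 dB.
B: GR = 24 − 24/6 = 20 dB.
A reduces 13.6 dB more.

A, by 13.6 dB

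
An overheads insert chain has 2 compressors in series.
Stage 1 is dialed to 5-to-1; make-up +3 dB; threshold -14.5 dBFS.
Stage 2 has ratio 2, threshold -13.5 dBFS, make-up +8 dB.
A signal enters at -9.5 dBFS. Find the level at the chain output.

Stage 1: overshoot 5 dB → 5/5 = 1 dB → -13.5 dBFS; +3 dB make-up → -10.5 dBFS.
Stage 2: 3 dB above -13.5 dBFS, reduced 2:1 to 1.5 dB above → -12 dBFS; +8 dB make-up → -4 dBFS.

-4 dBFS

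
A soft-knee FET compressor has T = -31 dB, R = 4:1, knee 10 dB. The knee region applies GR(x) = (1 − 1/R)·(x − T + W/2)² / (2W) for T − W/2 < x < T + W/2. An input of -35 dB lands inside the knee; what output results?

-35.0375 dB

x − T + W/2 = -35 − (-31) + 5 = 1.
GR = (1 − 1/4) × 1² / 20 = 0.75 × 1 / 20 = 0.0375 dB.
Output = -35 − 0.0375 = -35.0375 dB.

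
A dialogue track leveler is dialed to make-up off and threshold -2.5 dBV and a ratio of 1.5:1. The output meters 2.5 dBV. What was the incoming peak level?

5 dBV

That's 5 dB above the -2.5 dBV threshold.
Input overshoot = R × output overshoot = 7.5 dB → input = -2.5 + 7.5 = 5 dBV.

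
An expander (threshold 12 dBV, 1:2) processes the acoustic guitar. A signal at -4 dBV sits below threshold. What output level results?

-20 dBV

Below threshold, a 1:2 expander applies gain = (2−1)×(T − x) of attenuation.
(2−1) × 16 = 16 dB, so output = -4 − 16 = -20 dBV.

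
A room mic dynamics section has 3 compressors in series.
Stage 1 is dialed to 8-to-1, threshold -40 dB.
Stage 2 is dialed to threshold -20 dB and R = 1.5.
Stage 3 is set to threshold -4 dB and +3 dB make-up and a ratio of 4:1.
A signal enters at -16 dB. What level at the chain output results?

Stage 1: overshoot 24 dB → 24/8 = 3 dB → -37 dB.
Stage 2: below threshold (-37 ≤ -20); passes unchanged; output -37 dB.
Stage 3: -37 dB is at or below the -4 dB threshold — no compression; make-up brings it to -34 dB.

-34 dB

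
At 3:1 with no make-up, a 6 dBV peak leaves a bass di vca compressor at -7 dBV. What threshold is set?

-13.5 dBV

Input is 19.5 dB above T (since output overshoot × R = input overshoot: (-7 − T)·3 = 6 − T gives T = -13.5 dBV).
Check: -13.5 + (6 − (-13.5))/3 = -13.5 + 6.5 = -7 dBV. ✓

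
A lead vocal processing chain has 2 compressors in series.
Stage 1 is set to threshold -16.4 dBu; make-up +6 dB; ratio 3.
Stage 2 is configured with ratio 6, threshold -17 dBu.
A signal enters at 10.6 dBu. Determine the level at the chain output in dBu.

-14.4 dBu

Stage 1: 27 dB above -16.4 dBu, reduced 3:1 to 9 dB above → -7.4 dBu; +6 dB make-up → -1.4 dBu.
Stage 2: overshoot 15.6 dB → 15.6/6 = 2.6 dB → -14.4 dBu.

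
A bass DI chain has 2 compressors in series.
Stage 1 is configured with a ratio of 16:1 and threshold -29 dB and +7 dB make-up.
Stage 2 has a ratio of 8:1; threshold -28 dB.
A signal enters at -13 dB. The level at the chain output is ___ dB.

-27.125 dB

Stage 1: overshoot 16 dB → 16/16 = 1 dB → -28 dB; +7 dB make-up → -21 dB.
Stage 2: -21 dB is 7 dB over -28 dB; at 8:1 that becomes 0.875 dB over, giving -27.125 dB.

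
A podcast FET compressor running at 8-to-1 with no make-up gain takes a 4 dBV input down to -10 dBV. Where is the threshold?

Input is 16 dB above T (since output overshoot × R = input overshoot: (-10 − T)·8 = 4 − T gives T = -12 dBV).
Check: -12 + (4 − (-12))/8 = -12 + 2 = -10 dBV. ✓

-12 dBV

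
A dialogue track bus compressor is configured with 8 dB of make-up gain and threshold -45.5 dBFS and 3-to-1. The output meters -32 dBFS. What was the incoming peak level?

-29 dBFS

Stripping the +8 dB make-up gives -40 dBFS at the gain stage.
The compressed level sits -40 − (-45.5) = 5.5 dB over threshold.
Undo the ratio: input overshoot = 5.5 × 3 = 16.5 dB, giving input = -29 dBFS.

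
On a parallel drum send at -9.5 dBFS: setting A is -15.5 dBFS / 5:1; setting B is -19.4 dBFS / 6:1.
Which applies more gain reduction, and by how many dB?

A: GR = 6 − 6/5 = 4.8 dB.
B: GR = 9.9 − 9.9/6 = 8.25 dB.
Difference: 3.45 dB in favour of B.

B, by 3.45 dB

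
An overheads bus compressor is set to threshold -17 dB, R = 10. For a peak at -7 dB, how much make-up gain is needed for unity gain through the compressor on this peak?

Overshoot 10 dB → 10/10 = 1 dB after compression, so the compressed level is -17 + 1 = -16 dB.
Make-up = target − compressed = -7 − (-16) = 9 dB.

9 dB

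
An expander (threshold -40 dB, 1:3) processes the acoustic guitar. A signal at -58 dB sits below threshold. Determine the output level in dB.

-94 dB

Undershoot = (-40) − (-58) = 18 dB.
At 1:3, that expands to 54 dB under threshold.
Output = -40 − 54 = -94 dB.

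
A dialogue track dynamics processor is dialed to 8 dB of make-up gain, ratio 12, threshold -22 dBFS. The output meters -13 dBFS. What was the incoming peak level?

-10 dBFS

Before make-up, the level was -13 − 8 = -21 dBFS.
That's 1 dB above the -22 dBFS threshold.
Before 12:1 compression the overshoot was 1 × 12 = 12 dB, so input = -22 + 12 = -10 dBFS.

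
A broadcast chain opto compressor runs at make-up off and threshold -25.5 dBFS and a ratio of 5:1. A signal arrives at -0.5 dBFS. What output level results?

-20.5 dBFS

Overshoot: -0.5 − (-25.5) = 25 dB.
5:1 compression reduces that to 25/5 = 5 dB over.
So the level is -25.5 + 5 = -20.5 dBFS.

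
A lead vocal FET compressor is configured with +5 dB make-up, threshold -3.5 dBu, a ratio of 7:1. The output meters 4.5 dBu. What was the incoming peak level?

17.5 dBu

Stripping the +5 dB make-up gives -0.5 dBu at the gain stage.
The compressed level sits -0.5 − (-3.5) = 3 dB over threshold.
Undo the ratio: input overshoot = 3 × 7 = 21 dB, giving input = 17.5 dBu.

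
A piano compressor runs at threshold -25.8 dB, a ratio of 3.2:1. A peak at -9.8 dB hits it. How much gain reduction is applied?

-9.8 dB exceeds the threshold by 16 dB.
At 3.2:1, output sits 16/3.2 = 5 dB above threshold.
Gain reduction = 16 − 5 = 11 dB.

11 dB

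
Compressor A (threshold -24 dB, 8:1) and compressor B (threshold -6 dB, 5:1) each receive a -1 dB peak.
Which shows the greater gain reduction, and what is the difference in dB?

A: overshoot 23 dB → output overshoot 2.875 dB → GR 20.125 dB.
B: overshoot 5 dB → output overshoot 1 dB → GR 4 dB.
A applies 16.125 dB more gain reduction.

A, by 16.125 dB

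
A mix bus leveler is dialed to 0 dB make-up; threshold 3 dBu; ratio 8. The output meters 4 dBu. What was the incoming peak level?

Post-compression overshoot = 4 − 3 = 1 dB.
Input overshoot = R × output overshoot = 8 dB → input = 3 + 8 = 11 dBu.

11 dBu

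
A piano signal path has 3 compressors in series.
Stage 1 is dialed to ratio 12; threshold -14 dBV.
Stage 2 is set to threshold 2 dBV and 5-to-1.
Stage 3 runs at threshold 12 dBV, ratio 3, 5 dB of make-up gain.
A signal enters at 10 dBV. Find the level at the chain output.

Stage 1: overshoot 24 dB → 24/12 = 2 dB → -12 dBV.
Stage 2: -12 dBV ≤ 2 dBV, so stage 2 doesn't engage; output -12 dBV.
Stage 3: -12 dBV ≤ 12 dBV, so stage 3 doesn't engage; make-up brings it to -7 dBV.

-7 dBV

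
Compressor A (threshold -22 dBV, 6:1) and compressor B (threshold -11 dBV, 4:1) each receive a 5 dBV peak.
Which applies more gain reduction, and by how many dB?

A: 27 dB over, compressed to 4.5 dB over, so 22.5 dB of GR.
B: 16 dB over, compressed to 4 dB over, so 12 dB of GR.
Difference: 10.5 dB in favour of A.

A, by 10.5 dB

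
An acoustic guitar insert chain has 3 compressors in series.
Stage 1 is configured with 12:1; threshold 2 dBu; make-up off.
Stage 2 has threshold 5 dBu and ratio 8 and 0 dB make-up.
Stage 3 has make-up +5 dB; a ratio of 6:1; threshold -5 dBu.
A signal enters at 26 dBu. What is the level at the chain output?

Stage 1: 26 dBu is 24 dB over 2 dBu; at 12:1 that becomes 2 dB over, giving 4 dBu.
Stage 2: 4 dBu is at or below the 5 dBu threshold — no compression; output 4 dBu.
Stage 3: 4 dBu is 9 dB over -5 dBu; at 6:1 that becomes 1.5 dB over, giving -3.5 dBu; +5 dB make-up → 1.5 dBu.

1.5 dBu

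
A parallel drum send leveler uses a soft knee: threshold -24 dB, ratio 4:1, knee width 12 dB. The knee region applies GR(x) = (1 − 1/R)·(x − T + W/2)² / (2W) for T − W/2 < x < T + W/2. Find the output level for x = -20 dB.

-23.125 dB

x − T + W/2 = -20 − (-24) + 6 = 10.
GR = (1 − 1/4) × 10² / 24 = 0.75 × 100 / 24 = 3.125 dB.
Output = -20 − 3.125 = -23.125 dB.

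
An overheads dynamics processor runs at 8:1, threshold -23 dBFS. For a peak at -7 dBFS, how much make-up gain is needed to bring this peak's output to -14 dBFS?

Overshoot 16 dB → 16/8 = 2 dB after compression, so the compressed level is -23 + 2 = -21 dBFS.
Make-up = target − compressed = -14 − (-21) = 7 dB.

7 dB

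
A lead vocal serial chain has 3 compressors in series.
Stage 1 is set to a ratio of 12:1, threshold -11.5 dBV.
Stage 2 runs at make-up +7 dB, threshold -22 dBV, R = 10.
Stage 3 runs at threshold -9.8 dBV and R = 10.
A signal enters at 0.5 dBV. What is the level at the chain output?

Stage 1: overshoot 12 dB → 12/12 = 1 dB → -10.5 dBV.
Stage 2: 11.5 dB above -22 dBV, reduced 10:1 to 1.15 dB above → -20.85 dBV; +7 dB make-up → -13.85 dBV.
Stage 3: -13.85 dBV ≤ -9.8 dBV, so stage 3 doesn't engage; output -13.85 dBV.

-13.85 dBV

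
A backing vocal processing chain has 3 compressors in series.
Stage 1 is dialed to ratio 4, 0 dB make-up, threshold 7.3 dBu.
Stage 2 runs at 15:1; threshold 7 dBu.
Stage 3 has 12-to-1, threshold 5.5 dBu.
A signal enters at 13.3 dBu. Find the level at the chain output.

5.635 dBu

Stage 1: 6 dB above 7.3 dBu, reduced 4:1 to 1.5 dB above → 8.8 dBu.
Stage 2: 8.8 dBu is 1.8 dB over 7 dBu; at 15:1 that becomes 0.12 dB over, giving 7.12 dBu.
Stage 3: 1.62 dB above 5.5 dBu, reduced 12:1 to 0.135 dB above → 5.635 dBu.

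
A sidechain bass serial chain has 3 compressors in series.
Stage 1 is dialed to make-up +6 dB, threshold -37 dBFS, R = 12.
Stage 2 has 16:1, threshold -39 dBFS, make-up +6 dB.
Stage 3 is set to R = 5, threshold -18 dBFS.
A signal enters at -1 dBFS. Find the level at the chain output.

Stage 1: 36 dB above -37 dBFS, reduced 12:1 to 3 dB above → -34 dBFS; +6 dB make-up → -28 dBFS.
Stage 2: 11 dB above -39 dBFS, reduced 16:1 to 0.6875 dB above → -38.3125 dBFS; +6 dB make-up → -32.3125 dBFS.
Stage 3: -32.3125 dBFS is at or below the -18 dBFS threshold — no compression; output -32.3125 dBFS.

-32.3125 dBFS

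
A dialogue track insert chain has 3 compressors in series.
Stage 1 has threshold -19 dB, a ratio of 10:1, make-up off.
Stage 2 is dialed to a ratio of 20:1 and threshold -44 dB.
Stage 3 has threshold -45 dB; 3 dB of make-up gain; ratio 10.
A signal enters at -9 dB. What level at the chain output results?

Stage 1: 10 dB above -19 dB, reduced 10:1 to 1 dB above → -18 dB.
Stage 2: -18 dB is 26 dB over -44 dB; at 20:1 that becomes 1.3 dB over, giving -42.7 dB.
Stage 3: overshoot 2.3 dB → 2.3/10 = 0.23 dB → -44.77 dB; +3 dB make-up → -41.77 dB.

-41.77 dB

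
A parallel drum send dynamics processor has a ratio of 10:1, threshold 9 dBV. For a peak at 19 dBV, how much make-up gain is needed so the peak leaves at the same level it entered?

9 dB

The peak compresses to 9 + 10/10 = 10 dBV.
To reach 19 dBV requires 19 − 10 = 9 dB of make-up.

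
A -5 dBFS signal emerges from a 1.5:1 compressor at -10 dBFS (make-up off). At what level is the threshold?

-20 dBFS

Gain reduction = -5 − (-10) = 5 dB; output overshoot = GR / (R − 1) = 5 / 0.5 = 10 dB.
Threshold = output − output overshoot = -10 − 10 = -20 dBFS.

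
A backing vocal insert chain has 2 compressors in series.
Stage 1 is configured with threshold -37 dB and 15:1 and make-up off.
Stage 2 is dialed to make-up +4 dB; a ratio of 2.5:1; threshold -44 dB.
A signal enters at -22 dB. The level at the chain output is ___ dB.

Stage 1: overshoot 15 dB → 15/15 = 1 dB → -36 dB.
Stage 2: overshoot 8 dB → 8/2.5 = 3.2 dB → -40.8 dB; +4 dB make-up → -36.8 dB.

-36.8 dB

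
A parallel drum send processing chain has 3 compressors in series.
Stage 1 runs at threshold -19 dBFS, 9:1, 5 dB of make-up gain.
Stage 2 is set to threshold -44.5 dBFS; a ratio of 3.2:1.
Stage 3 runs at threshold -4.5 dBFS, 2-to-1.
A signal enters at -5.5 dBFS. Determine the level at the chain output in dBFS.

Stage 1: overshoot 13.5 dB → 13.5/9 = 1.5 dB → -17.5 dBFS; +5 dB make-up → -12.5 dBFS.
Stage 2: -12.5 dBFS is 32 dB over -44.5 dBFS; at 3.2:1 that becomes 10 dB over, giving -34.5 dBFS.
Stage 3: below threshold (-34.5 ≤ -4.5); passes unchanged; output -34.5 dBFS.

-34.5 dBFS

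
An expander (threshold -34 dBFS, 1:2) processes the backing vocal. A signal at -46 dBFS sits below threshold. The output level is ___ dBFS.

The input is 12 dB below the -34 dBFS threshold.
A 1:2 expander multiplies undershoot by 2: 12 × 2 = 24 dB below threshold.
Output = -34 − 24 = -58 dBFS.

-58 dBFS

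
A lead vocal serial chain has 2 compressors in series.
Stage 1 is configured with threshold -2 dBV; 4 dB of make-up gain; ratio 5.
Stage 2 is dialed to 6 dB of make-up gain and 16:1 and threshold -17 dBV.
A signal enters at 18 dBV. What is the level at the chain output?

Stage 1: 18 dBV is 20 dB over -2 dBV; at 5:1 that becomes 4 dB over, giving 2 dBV; +4 dB make-up → 6 dBV.
Stage 2: 23 dB above -17 dBV, reduced 16:1 to 1.4375 dB above → -15.5625 dBV; +6 dB make-up → -9.5625 dBV.

-9.5625 dBV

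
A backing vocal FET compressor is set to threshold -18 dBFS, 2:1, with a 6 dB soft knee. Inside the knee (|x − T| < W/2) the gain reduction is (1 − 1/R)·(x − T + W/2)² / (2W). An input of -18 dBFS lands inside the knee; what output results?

-18.375 dBFS

x − T + W/2 = -18 − (-18) + 3 = 3.
GR = (1 − 1/2) × 3² / 12 = 0.5 × 9 / 12 = 0.375 dB.
Output = -18 − 0.375 = -18.375 dBFS.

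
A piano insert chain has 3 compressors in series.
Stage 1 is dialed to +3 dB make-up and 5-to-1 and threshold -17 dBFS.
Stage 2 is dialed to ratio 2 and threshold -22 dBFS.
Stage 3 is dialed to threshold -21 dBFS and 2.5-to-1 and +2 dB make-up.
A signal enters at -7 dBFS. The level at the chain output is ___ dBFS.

-17.4 dBFS

Stage 1: -7 dBFS is 10 dB over -17 dBFS; at 5:1 that becomes 2 dB over, giving -15 dBFS; +3 dB make-up → -12 dBFS.
Stage 2: 10 dB above -22 dBFS, reduced 2:1 to 5 dB above → -17 dBFS.
Stage 3: overshoot 4 dB → 4/2.5 = 1.6 dB → -19.4 dBFS; +2 dB make-up → -17.4 dBFS.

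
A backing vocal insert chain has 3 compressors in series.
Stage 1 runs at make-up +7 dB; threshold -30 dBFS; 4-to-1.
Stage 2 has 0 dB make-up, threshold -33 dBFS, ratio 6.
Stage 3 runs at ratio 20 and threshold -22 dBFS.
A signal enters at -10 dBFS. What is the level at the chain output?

Stage 1: -10 dBFS is 20 dB over -30 dBFS; at 4:1 that becomes 5 dB over, giving -25 dBFS; +7 dB make-up → -18 dBFS.
Stage 2: 15 dB above -33 dBFS, reduced 6:1 to 2.5 dB above → -30.5 dBFS.
Stage 3: -30.5 dBFS is at or below the -22 dBFS threshold — no compression; output -30.5 dBFS.

-30.5 dBFS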